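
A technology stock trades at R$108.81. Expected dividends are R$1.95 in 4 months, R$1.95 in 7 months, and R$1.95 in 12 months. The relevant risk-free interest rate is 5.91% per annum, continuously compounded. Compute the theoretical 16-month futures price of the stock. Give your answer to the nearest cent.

R$111.64

PV(dividends) I = 1.95·e^(−0.0591·4/12) + 1.95·e^(−0.0591·7/12) + 1.95·e^(−0.0591·12/12)
I = 1.9120 + 1.8839 + 1.8381 = 5.6340
F = (S − I)·e^(rT) = (108.81 − 5.6340) · e^(0.0591·16/12)
= 103.1760 · e^0.078800 = 103.1760 × 1.081988 = R$111.64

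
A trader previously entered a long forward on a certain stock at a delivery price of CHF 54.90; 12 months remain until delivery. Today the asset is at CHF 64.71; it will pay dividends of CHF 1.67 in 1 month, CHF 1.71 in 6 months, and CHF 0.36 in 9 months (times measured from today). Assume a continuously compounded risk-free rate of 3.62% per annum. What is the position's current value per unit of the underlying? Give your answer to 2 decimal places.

CHF 8.07

PV(remaining dividends) I = 1.67·e^(−0.0362·1/12) + 1.71·e^(−0.0362·6/12) + 0.36·e^(−0.0362·9/12) = 3.6947
Current forward F = (S − I)·e^(rT) = (64.71 − 3.6947)·e^(0.0362·12/12) = 61.0153 × 1.036863 = 63.2645
Value (long) = (F − K)·e^(−rT) = (63.2645 − 54.90) × 0.964447 = 8.0671
Value = CHF 8.07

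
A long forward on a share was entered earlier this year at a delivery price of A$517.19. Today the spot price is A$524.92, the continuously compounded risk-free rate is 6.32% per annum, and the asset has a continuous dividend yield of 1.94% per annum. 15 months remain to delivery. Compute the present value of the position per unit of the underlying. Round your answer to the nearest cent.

A$34.44

Current fair forward for the remaining 15 months: F = S·e^((r − q)·T), (r − q) = 0.0632 − 0.0194 = 0.0438
F = 524.92 · e^(0.0438 × 15/12) = 524.92 × 1.056277 = 554.4609
Value of long forward = (F − K)·e^(−rT) = (554.4609 − 517.19) · e^(−0.0632·15/12)
= 37.2709 × 0.924040 = 34.44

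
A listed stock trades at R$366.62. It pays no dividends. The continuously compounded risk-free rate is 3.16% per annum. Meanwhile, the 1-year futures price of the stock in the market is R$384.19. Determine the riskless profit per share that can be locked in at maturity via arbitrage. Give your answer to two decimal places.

Fair futures: F* = S·e^(carry·T), with carry = r = 0.0316
F* = 366.62 · e^(0.0316 × 1) = 366.62 · e^0.031600 = 366.62 × 1.032105 = R$378.3903
Market R$384.19 > fair R$378.3903: forward overpriced → cash-and-carry (buy spot, short the forward).
At maturity, profit = |F_mkt − F*| = |384.19 − 378.3903| = R$5.80 per share

R$5.80 per share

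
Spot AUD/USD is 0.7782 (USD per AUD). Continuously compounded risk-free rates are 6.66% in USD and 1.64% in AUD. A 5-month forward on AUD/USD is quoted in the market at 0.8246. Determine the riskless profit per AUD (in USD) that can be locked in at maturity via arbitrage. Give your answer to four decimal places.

0.0300 per AUD (in USD)

Fair forward: F* = S·e^(carry·T), with carry = (r_USD − r_AUD) = 0.0666 − 0.0164 = 0.0502
F* = 0.7782 · e^(0.0502 × 5/12) = 0.7782 · e^0.020917 = 0.7782 × 1.021137 = 0.7946
Market 0.8246 > fair 0.7946: forward overpriced → cash-and-carry (buy spot, short the forward).
At maturity, profit = |F_mkt − F*| = |0.8246 − 0.7946| = 0.0300 per AUD (in USD)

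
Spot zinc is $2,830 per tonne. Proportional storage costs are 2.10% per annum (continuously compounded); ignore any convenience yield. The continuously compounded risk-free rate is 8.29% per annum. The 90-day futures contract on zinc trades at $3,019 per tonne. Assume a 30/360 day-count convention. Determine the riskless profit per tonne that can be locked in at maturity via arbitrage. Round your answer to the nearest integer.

$115 per tonne

Fair futures: F* = S·e^(carry·T), with carry = (r + u) = 0.0829 + 0.0210 = 0.1039
F* = 2830 · e^(0.1039 × 90/360) = 2830 · e^0.025975 = 2830 × 1.026315 = $2904.4715
Market $3019 > fair $2904.4715: forward overpriced → cash-and-carry (buy spot, short the forward).
At maturity, profit = |F_mkt − F*| = |3019 − 2904.4715| = $115 per tonne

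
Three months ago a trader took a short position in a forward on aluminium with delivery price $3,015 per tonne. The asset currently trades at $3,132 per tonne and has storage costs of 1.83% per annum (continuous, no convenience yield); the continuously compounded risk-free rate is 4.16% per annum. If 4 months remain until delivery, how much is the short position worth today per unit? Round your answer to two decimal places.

Current fair forward for the remaining 4 months: F = S·e^((r + u)·T), (r + u) = 0.0416 + 0.0183 = 0.0599
F = 3132 · e^(0.0599 × 4/12) = 3132 × 1.02016733 = 3195.1641
Value of long forward = (F − K)·e^(−rT) = (3195.1641 − 3015) · e^(−0.0416·4/12)
= 180.1641 × 0.98622903 = 177.68
Short position value = −(long value) = -$177.68

-$177.68 per tonne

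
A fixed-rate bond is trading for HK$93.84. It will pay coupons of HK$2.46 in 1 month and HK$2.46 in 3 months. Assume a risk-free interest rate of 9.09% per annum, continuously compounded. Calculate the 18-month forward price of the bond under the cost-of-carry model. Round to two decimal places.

HK$101.99

PV(coupons) I = 2.46·e^(−0.0909·1/12) + 2.46·e^(−0.0909·3/12)
I = 2.4414 + 2.4047 = 4.8461
F = (S − I)·e^(rT) = (93.84 − 4.8461) · e^(0.0909·18/12)
= 88.9939 · e^0.136350 = 88.9939 × 1.146083 = HK$101.99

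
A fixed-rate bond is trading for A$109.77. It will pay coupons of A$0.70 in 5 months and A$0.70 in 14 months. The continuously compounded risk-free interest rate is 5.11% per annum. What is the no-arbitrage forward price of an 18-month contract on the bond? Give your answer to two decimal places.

A$117.06

PV(coupons) I = 0.70·e^(−0.0511·5/12) + 0.70·e^(−0.0511·14/12)
I = 0.6853 + 0.6595 = 1.3448
F = (S − I)·e^(rT) = (109.77 − 1.3448) · e^(0.0511·18/12)
= 108.4252 · e^0.076650 = 108.4252 × 1.079664 = A$117.06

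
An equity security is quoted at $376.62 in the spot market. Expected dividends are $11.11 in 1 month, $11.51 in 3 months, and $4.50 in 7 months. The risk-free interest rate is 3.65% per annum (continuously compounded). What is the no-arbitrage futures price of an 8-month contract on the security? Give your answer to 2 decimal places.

PV(dividends) I = 11.11·e^(−0.0365·1/12) + 11.51·e^(−0.0365·3/12) + 4.50·e^(−0.0365·7/12)
I = 11.0763 + 11.4054 + 4.4052 = 26.8869
F = (S − I)·e^(rT) = (376.62 − 26.8869) · e^(0.0365·8/12)
= 349.7331 · e^0.024333 = 349.7331 × 1.024631 = $358.35

$358.35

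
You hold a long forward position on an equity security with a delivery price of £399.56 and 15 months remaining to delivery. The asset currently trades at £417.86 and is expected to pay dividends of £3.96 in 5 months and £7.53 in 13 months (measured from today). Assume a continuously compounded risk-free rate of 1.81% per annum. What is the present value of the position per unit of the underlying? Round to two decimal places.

PV(remaining dividends) I = 3.96·e^(−0.0181·5/12) + 7.53·e^(−0.0181·13/12) = 11.3140
Current forward F = (S − I)·e^(rT) = (417.86 − 11.3140)·e^(0.0181·15/12) = 406.5460 × 1.022883 = 415.8490
Value (long) = (F − K)·e^(−rT) = (415.8490 − 399.56) × 0.977629 = 15.9246
Value = £15.92

£15.92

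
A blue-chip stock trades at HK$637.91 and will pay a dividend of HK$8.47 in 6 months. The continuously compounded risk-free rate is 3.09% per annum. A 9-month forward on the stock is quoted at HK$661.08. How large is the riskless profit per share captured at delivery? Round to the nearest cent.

PV(dividends) I = 8.47·e^(−0.0309·6/12) = 8.3401
Fair forward F* = (S − I)·e^(rT) = (637.91 − 8.3401)·e^0.023175 = 629.5699 × 1.023446 = 644.3308
Market HK$661.08 > fair 644.3308: forward overpriced → cash-and-carry (borrow at r, buy the stock and collect the dividends, short the forward).
Profit at T = |F_mkt − F*| = |661.08 − 644.3308| = HK$16.75 per share

HK$16.75 per share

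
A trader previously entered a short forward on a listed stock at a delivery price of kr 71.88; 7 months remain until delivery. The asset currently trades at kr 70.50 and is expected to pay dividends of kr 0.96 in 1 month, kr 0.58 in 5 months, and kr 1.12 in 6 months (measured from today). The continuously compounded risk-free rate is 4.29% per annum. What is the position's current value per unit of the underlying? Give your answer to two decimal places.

PV(remaining dividends) I = 0.96·e^(−0.0429·1/12) + 0.58·e^(−0.0429·5/12) + 1.12·e^(−0.0429·6/12) = 2.6225
Current forward F = (S − I)·e^(rT) = (70.50 − 2.6225)·e^(0.0429·7/12) = 67.8775 × 1.025341 = 69.5976
Value (long) = (F − K)·e^(−rT) = (69.5976 − 71.88) × 0.975286 = -2.2260
Short position value = −(long value) = kr 2.23

kr 2.23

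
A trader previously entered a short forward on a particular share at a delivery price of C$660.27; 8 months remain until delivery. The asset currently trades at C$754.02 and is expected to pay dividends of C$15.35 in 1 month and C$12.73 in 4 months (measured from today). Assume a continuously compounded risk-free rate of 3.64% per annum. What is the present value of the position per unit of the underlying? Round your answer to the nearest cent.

PV(remaining dividends) I = 15.35·e^(−0.0364·1/12) + 12.73·e^(−0.0364·4/12) = 27.8800
Current forward F = (S − I)·e^(rT) = (754.02 − 27.8800)·e^(0.0364·8/12) = 726.1400 × 1.024563 = 743.9762
Value (long) = (F − K)·e^(−rT) = (743.9762 − 660.27) × 0.976025 = 81.6993
Short position value = −(long value) = -C$81.70

-C$81.70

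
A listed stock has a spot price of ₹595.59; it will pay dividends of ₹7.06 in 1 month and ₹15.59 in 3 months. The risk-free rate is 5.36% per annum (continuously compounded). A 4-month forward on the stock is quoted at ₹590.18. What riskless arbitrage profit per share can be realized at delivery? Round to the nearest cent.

₹6.67 per share

PV(dividends) I = 7.06·e^(−0.0536·1/12) + 15.59·e^(−0.0536·3/12) = 22.4110
Fair forward F* = (S − I)·e^(rT) = (595.59 − 22.4110)·e^0.017867 = 573.1790 × 1.018028 = 583.5123
Market ₹590.18 > fair 583.5123: forward overpriced → cash-and-carry (borrow at r, buy the stock and collect the dividends, short the forward).
Profit at T = |F_mkt − F*| = |590.18 − 583.5123| = ₹6.67 per share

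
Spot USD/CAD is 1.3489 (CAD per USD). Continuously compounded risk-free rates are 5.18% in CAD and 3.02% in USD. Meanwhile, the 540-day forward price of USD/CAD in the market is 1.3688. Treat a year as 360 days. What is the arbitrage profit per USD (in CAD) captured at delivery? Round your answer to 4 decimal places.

0.0245 per USD (in CAD)

Fair forward: F* = S·e^(carry·T), with carry = (r_CAD − r_USD) = 0.0518 − 0.0302 = 0.0216
F* = 1.3489 · e^(0.0216 × 540/360) = 1.3489 · e^0.032400 = 1.3489 × 1.032931 = 1.3933
Market 1.3688 < fair 1.3933: forward underpriced → reverse cash-and-carry (short spot, go long the forward).
At maturity, profit = |F_mkt − F*| = |1.3688 − 1.3933| = 0.0245 per USD (in CAD)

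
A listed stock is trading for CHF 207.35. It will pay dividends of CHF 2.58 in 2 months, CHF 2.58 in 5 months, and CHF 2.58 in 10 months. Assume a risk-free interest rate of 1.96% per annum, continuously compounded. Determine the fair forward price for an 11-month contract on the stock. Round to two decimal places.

CHF 203.30

PV(dividends) I = 2.58·e^(−0.0196·2/12) + 2.58·e^(−0.0196·5/12) + 2.58·e^(−0.0196·10/12)
I = 2.5716 + 2.5590 + 2.5382 = 7.6688
F = (S − I)·e^(rT) = (207.35 − 7.6688) · e^(0.0196·11/12)
= 199.6812 · e^0.017967 = 199.6812 × 1.018129 = CHF 203.30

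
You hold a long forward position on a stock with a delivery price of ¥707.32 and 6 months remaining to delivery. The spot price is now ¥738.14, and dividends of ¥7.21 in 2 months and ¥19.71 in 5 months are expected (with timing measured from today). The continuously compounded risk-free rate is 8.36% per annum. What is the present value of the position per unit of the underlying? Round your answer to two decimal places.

PV(remaining dividends) I = 7.21·e^(−0.0836·2/12) + 19.71·e^(−0.0836·5/12) = 26.1455
Current forward F = (S − I)·e^(rT) = (738.14 − 26.1455)·e^(0.0836·6/12) = 711.9945 × 1.042686 = 742.3867
Value (long) = (F − K)·e^(−rT) = (742.3867 − 707.32) × 0.959062 = 33.6311
Value = ¥33.63

¥33.63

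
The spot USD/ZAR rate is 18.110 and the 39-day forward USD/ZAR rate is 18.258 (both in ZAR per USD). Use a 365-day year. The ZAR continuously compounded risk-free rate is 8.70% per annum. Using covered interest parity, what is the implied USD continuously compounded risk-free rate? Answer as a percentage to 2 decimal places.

F = S·e^((r_ZAR − r_USD)T) ⇒ r_USD = r_ZAR − ln(F/S)/T
ln(18.258/18.110) = 0.008139; /(39/365) = 0.076173
r_USD = 0.0870 − 0.076173 = 0.010827
r_USD = 1.08%

1.08%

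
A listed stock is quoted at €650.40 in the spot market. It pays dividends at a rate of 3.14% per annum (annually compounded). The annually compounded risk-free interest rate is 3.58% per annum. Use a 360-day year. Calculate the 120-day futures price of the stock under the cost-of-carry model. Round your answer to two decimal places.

F = S · (1+r)^T / (1+q)^T
= 650.40 × 1.011794 / 1.010359 = 650.40 × 1.001420
F = €651.32

€651.32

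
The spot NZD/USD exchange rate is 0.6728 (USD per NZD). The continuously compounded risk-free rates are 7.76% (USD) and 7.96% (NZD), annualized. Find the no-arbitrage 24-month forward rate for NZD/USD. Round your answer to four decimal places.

0.6701

F = S·e^((r_USD − r_NZD)T) = 0.6728 · e^((0.0776 − 0.0796) × 24/12)
= 0.6728 · e^-0.004000 = 0.6728 × 0.996008
F = 0.6701 USD per NZD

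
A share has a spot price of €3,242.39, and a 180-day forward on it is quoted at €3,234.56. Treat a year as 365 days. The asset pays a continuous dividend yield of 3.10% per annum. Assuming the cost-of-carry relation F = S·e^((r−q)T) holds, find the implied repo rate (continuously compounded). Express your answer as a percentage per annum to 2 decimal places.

From F = S·e^((r−q)T): (r − q) = ln(F/S)/T
ln(3234.56/3242.39) = ln(0.997585) = -0.002418
(r − q) = -0.002418 / (180/365) = -0.004903
r = ln(F/S)/T + q = -0.004903 + 0.0310 = 0.026097
r = 2.61%

2.61%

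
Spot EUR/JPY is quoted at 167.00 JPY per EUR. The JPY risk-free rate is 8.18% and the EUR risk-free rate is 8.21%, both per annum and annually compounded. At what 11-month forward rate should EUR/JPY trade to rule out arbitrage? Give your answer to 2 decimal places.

166.96

By covered interest parity, F = S · (1+r_JPY)^T / (1+r_EUR)^T
= 167.00 × 1.074735 / 1.075008 = 167.00 × 0.999746
F = 166.96 JPY per EUR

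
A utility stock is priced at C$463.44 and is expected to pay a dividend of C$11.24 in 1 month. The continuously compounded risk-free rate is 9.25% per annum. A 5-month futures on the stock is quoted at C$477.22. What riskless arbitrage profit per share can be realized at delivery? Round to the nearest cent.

C$7.16 per share

PV(dividends) I = 11.24·e^(−0.0925·1/12) = 11.1537
Fair futures F* = (S − I)·e^(rT) = (463.44 − 11.1537)·e^0.038542 = 452.2863 × 1.039294 = 470.0584
Market C$477.22 > fair 470.0584: forward overpriced → cash-and-carry (borrow at r, buy the stock and collect the dividends, short the forward).
Profit at T = |F_mkt − F*| = |477.22 − 470.0584| = C$7.16 per share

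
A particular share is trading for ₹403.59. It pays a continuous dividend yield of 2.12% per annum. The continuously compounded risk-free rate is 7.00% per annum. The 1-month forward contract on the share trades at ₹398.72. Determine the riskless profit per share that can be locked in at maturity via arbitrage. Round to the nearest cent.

Fair forward: F* = S·e^(carry·T), with carry = (r − q) = 0.0700 − 0.0212 = 0.0488
F* = 403.59 · e^(0.0488 × 1/12) = 403.59 · e^0.004067 = 403.59 × 1.004075 = ₹405.2346
Market ₹398.72 < fair ₹405.2346: forward underpriced → reverse cash-and-carry (short spot, go long the forward).
At maturity, profit = |F_mkt − F*| = |398.72 − 405.2346| = ₹6.51 per share

₹6.51 per share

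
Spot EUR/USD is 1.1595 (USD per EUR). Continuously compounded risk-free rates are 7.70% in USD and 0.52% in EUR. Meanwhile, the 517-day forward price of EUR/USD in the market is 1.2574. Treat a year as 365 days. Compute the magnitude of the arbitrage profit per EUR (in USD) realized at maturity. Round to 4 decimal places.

0.0262 per EUR (in USD)

Fair forward: F* = S·e^(carry·T), with carry = (r_USD − r_EUR) = 0.0770 − 0.0052 = 0.0718
F* = 1.1595 · e^(0.0718 × 517/365) = 1.1595 · e^0.101700 = 1.1595 × 1.107051 = 1.2836
Market 1.2574 < fair 1.2836: forward underpriced → reverse cash-and-carry (short spot, go long the forward).
At maturity, profit = |F_mkt − F*| = |1.2574 − 1.2836| = 0.0262 per EUR (in USD)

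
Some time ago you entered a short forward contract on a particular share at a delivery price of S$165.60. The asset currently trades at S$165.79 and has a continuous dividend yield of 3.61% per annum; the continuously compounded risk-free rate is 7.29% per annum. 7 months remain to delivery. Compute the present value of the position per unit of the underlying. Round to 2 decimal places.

-S$3.63

Current fair forward for the remaining 7 months: F = S·e^((r − q)·T), (r − q) = 0.0729 − 0.0361 = 0.0368
F = 165.79 · e^(0.0368 × 7/12) = 165.79 × 1.021699 = 169.3875
Value of long forward = (F − K)·e^(−rT) = (169.3875 − 165.60) · e^(−0.0729·7/12)
= 3.7875 × 0.958367 = 3.63
Short position value = −(long value) = -S$3.63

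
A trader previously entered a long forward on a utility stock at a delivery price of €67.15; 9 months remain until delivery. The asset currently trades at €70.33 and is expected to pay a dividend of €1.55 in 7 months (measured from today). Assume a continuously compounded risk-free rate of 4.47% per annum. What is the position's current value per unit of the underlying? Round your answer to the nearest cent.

PV(remaining dividends) I = 1.55·e^(−0.0447·7/12) = 1.5101
Current forward F = (S − I)·e^(rT) = (70.33 − 1.5101)·e^(0.0447·9/12) = 68.8199 × 1.034093 = 71.1662
Value (long) = (F − K)·e^(−rT) = (71.1662 − 67.15) × 0.967031 = 3.8838
Value = €3.88

€3.88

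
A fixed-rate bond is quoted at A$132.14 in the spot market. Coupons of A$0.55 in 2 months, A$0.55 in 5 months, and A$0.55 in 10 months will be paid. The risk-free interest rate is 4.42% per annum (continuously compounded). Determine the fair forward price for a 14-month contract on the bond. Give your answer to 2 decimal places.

A$137.43

PV(coupons) I = 0.55·e^(−0.0442·2/12) + 0.55·e^(−0.0442·5/12) + 0.55·e^(−0.0442·10/12)
I = 0.5460 + 0.5400 + 0.5301 = 1.6161
F = (S − I)·e^(rT) = (132.14 − 1.6161) · e^(0.0442·14/12)
= 130.5239 · e^0.051567 = 130.5239 × 1.052920 = A$137.43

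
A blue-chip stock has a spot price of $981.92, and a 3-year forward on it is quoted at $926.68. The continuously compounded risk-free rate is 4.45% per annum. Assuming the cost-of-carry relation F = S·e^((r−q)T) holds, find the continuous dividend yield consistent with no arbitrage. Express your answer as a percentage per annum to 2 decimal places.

From F = S·e^((r−q)T): (r − q) = ln(F/S)/T
ln(926.68/981.92) = ln(0.943743) = -0.057901
(r − q) = -0.057901 / (3) = -0.019300
q = r − ln(F/S)/T = 0.0445 + 0.019300 = 0.063800
q = 6.38%

6.38%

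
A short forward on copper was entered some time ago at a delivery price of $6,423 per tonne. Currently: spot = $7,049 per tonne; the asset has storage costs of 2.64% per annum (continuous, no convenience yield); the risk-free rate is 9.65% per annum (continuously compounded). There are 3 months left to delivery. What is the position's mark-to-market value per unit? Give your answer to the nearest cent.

-$825.78 per tonne

Current fair forward for the remaining 3 months: F = S·e^((r + u)·T), (r + u) = 0.0965 + 0.0264 = 0.1229
F = 7049 · e^(0.1229 × 3/12) = 7049 × 1.03120188 = 7268.9421
Value of long forward = (F − K)·e^(−rT) = (7268.9421 − 6423) · e^(−0.0965·3/12)
= 845.9421 × 0.97616368 = 825.78
Short position value = −(long value) = -$825.78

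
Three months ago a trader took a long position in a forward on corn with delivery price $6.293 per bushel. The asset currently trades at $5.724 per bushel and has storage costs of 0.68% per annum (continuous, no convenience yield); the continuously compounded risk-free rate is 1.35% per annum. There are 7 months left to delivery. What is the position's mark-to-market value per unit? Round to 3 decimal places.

-$0.497 per bushel

Current fair forward for the remaining 7 months: F = S·e^((r + u)·T), (r + u) = 0.0135 + 0.0068 = 0.0203
F = 5.724 · e^(0.0203 × 7/12) = 5.724 × 1.011912 = 5.7922
Value of long forward = (F − K)·e^(−rT) = (5.7922 − 6.293) · e^(−0.0135·7/12)
= -0.5008 × 0.992156 = -0.497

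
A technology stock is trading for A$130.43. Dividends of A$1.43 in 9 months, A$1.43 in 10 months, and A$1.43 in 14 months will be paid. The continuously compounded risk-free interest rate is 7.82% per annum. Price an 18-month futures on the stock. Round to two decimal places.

A$142.17

PV(dividends) I = 1.43·e^(−0.0782·9/12) + 1.43·e^(−0.0782·10/12) + 1.43·e^(−0.0782·14/12)
I = 1.3485 + 1.3398 + 1.3053 = 3.9936
F = (S − I)·e^(rT) = (130.43 − 3.9936) · e^(0.0782·18/12)
= 126.4364 · e^0.117300 = 126.4364 × 1.124457 = A$142.17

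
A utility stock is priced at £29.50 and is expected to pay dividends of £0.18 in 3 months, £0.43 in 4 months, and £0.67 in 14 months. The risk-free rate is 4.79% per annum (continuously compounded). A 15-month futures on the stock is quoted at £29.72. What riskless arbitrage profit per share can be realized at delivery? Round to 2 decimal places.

£0.29 per share

PV(dividends) I = 0.18·e^(−0.0479·3/12) + 0.43·e^(−0.0479·4/12) + 0.67·e^(−0.0479·14/12) = 1.2346
Fair futures F* = (S − I)·e^(rT) = (29.50 − 1.2346)·e^0.059875 = 28.2654 × 1.061704 = 30.0095
Market £29.72 < fair 30.0095: forward underpriced → reverse cash-and-carry (short the stock, invest proceeds at r, pay the dividends, go long the forward).
Profit at T = |F_mkt − F*| = |29.72 − 30.0095| = £0.29 per share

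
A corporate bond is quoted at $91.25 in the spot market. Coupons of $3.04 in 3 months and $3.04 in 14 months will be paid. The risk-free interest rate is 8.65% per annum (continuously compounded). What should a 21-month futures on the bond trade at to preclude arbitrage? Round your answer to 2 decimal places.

$99.50

PV(coupons) I = 3.04·e^(−0.0865·3/12) + 3.04·e^(−0.0865·14/12)
I = 2.9750 + 2.7482 = 5.7232
F = (S − I)·e^(rT) = (91.25 − 5.7232) · e^(0.0865·21/12)
= 85.5268 · e^0.151375 = 85.5268 × 1.163433 = $99.50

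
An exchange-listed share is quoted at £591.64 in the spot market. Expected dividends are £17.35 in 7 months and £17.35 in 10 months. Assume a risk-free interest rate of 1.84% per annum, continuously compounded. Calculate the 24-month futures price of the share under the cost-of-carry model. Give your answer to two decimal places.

PV(dividends) I = 17.35·e^(−0.0184·7/12) + 17.35·e^(−0.0184·10/12)
I = 17.1648 + 17.0860 = 34.2508
F = (S − I)·e^(rT) = (591.64 − 34.2508) · e^(0.0184·24/12)
= 557.3892 · e^0.036800 = 557.3892 × 1.037486 = £578.28

£578.28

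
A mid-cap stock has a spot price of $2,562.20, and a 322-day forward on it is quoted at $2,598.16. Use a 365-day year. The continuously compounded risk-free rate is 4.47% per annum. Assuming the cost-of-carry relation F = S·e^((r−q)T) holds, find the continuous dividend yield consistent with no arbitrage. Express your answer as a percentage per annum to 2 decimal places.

From F = S·e^((r−q)T): (r − q) = ln(F/S)/T
ln(2598.16/2562.20) = ln(1.014035) = 0.013937
(r − q) = 0.013937 / (322/365) = 0.015798
q = r − ln(F/S)/T = 0.0447 − 0.015798 = 0.028902
q = 2.89%

2.89%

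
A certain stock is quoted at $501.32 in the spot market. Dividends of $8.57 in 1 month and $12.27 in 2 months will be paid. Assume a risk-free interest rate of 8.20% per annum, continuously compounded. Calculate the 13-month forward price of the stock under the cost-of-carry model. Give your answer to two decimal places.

$525.36

PV(dividends) I = 8.57·e^(−0.0820·1/12) + 12.27·e^(−0.0820·2/12)
I = 8.5116 + 12.1035 = 20.6151
F = (S − I)·e^(rT) = (501.32 − 20.6151) · e^(0.0820·13/12)
= 480.7049 · e^0.088833 = 480.7049 × 1.092898 = $525.36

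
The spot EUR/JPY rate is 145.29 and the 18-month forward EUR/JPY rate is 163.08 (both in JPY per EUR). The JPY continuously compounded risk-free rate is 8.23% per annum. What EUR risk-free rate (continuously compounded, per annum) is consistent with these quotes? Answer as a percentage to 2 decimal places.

F = S·e^((r_JPY − r_EUR)T) ⇒ r_EUR = r_JPY − ln(F/S)/T
ln(163.08/145.29) = 0.115509; /(18/12) = 0.077006
r_EUR = 0.0823 − 0.077006 = 0.005294
r_EUR = 0.53%

0.53%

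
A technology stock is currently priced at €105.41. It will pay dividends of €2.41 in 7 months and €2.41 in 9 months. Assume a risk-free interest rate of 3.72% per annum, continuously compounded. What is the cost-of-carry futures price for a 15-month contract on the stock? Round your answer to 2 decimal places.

PV(dividends) I = 2.41·e^(−0.0372·7/12) + 2.41·e^(−0.0372·9/12)
I = 2.3583 + 2.3437 = 4.7020
F = (S − I)·e^(rT) = (105.41 − 4.7020) · e^(0.0372·15/12)
= 100.7080 · e^0.046500 = 100.7080 × 1.047598 = €105.50

€105.50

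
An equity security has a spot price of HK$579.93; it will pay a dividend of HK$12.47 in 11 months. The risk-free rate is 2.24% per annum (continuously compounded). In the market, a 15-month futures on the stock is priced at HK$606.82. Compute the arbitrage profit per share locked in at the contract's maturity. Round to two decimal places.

PV(dividends) I = 12.47·e^(−0.0224·11/12) = 12.2166
Fair futures F* = (S − I)·e^(rT) = (579.93 − 12.2166)·e^0.028000 = 567.7134 × 1.028396 = 583.8342
Market HK$606.82 > fair 583.8342: forward overpriced → cash-and-carry (borrow at r, buy the stock and collect the dividends, short the forward).
Profit at T = |F_mkt − F*| = |606.82 − 583.8342| = HK$22.99 per share

HK$22.99 per share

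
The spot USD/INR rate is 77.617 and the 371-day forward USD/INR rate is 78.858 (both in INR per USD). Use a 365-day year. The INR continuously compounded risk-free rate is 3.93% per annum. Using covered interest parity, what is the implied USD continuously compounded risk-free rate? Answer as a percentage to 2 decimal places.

2.37%

F = S·e^((r_INR − r_USD)T) ⇒ r_USD = r_INR − ln(F/S)/T
ln(78.858/77.617) = 0.015862; /(371/365) = 0.015605
r_USD = 0.0393 − 0.015605 = 0.023695
r_USD = 2.37%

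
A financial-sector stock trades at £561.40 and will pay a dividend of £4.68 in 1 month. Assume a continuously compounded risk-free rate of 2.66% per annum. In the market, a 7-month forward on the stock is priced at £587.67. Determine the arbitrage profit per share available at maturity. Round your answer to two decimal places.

PV(dividends) I = 4.68·e^(−0.0266·1/12) = 4.6696
Fair forward F* = (S − I)·e^(rT) = (561.40 − 4.6696)·e^0.015517 = 556.7304 × 1.015638 = 565.4365
Market £587.67 > fair 565.4365: forward overpriced → cash-and-carry (borrow at r, buy the stock and collect the dividends, short the forward).
Profit at T = |F_mkt − F*| = |587.67 − 565.4365| = £22.23 per share

£22.23 per share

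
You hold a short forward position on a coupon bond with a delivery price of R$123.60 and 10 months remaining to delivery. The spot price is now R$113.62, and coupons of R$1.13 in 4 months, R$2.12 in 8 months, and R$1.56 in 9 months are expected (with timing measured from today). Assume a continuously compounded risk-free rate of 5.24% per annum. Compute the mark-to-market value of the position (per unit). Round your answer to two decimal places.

R$9.36

PV(remaining coupons) I = 1.13·e^(−0.0524·4/12) + 2.12·e^(−0.0524·8/12) + 1.56·e^(−0.0524·9/12) = 4.6575
Current forward F = (S − I)·e^(rT) = (113.62 − 4.6575)·e^(0.0524·10/12) = 108.9625 × 1.044634 = 113.8259
Value (long) = (F − K)·e^(−rT) = (113.8259 − 123.60) × 0.957273 = -9.3565
Short position value = −(long value) = R$9.36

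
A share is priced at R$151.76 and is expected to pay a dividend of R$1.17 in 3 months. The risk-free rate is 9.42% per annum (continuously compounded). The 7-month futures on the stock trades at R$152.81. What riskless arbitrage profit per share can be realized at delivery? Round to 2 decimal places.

PV(dividends) I = 1.17·e^(−0.0942·3/12) = 1.1428
Fair futures F* = (S − I)·e^(rT) = (151.76 − 1.1428)·e^0.054950 = 150.6172 × 1.056488 = 159.1253
Market R$152.81 < fair 159.1253: forward underpriced → reverse cash-and-carry (short the stock, invest proceeds at r, pay the dividends, go long the forward).
Profit at T = |F_mkt − F*| = |152.81 − 159.1253| = R$6.32 per share

R$6.32 per share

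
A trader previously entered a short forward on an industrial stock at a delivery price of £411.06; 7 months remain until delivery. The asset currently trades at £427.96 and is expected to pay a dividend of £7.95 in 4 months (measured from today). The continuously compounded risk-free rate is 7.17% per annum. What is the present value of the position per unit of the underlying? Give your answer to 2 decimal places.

-£25.98

PV(remaining dividends) I = 7.95·e^(−0.0717·4/12) = 7.7622
Current forward F = (S − I)·e^(rT) = (427.96 − 7.7622)·e^(0.0717·7/12) = 420.1978 × 1.042712 = 438.1453
Value (long) = (F − K)·e^(−rT) = (438.1453 − 411.06) × 0.959038 = 25.9758
Short position value = −(long value) = -£25.98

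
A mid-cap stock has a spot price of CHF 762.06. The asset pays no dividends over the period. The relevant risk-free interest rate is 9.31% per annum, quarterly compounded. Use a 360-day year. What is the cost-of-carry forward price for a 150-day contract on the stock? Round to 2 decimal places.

CHF 791.85

F = S · (1+r/4)^(4T)
= 762.06 × 1.039092
F = CHF 791.85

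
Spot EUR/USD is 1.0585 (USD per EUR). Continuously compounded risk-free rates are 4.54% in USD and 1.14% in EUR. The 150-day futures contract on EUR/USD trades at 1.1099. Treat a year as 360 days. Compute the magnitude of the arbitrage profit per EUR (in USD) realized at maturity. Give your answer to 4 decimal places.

Fair futures: F* = S·e^(carry·T), with carry = (r_USD − r_EUR) = 0.0454 − 0.0114 = 0.0340
F* = 1.0585 · e^(0.0340 × 150/360) = 1.0585 · e^0.014167 = 1.0585 × 1.014268 = 1.0736
Market 1.1099 > fair 1.0736: forward overpriced → cash-and-carry (buy spot, short the forward).
At maturity, profit = |F_mkt − F*| = |1.1099 − 1.0736| = 0.0363 per EUR (in USD)

0.0363 per EUR (in USD)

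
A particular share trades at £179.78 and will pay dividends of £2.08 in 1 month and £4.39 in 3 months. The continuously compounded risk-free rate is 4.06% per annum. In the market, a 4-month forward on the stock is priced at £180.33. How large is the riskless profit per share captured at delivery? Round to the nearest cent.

PV(dividends) I = 2.08·e^(−0.0406·1/12) + 4.39·e^(−0.0406·3/12) = 6.4186
Fair forward F* = (S − I)·e^(rT) = (179.78 − 6.4186)·e^0.013533 = 173.3614 × 1.013625 = 175.7234
Market £180.33 > fair 175.7234: forward overpriced → cash-and-carry (borrow at r, buy the stock and collect the dividends, short the forward).
Profit at T = |F_mkt − F*| = |180.33 − 175.7234| = £4.61 per share

£4.61 per share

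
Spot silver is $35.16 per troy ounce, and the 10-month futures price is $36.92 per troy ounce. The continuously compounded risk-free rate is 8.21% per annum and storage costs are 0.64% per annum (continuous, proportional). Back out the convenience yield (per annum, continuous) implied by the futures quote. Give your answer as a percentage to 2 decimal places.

F = S·e^((r+u−y)T) ⇒ (r+u−y) = ln(F/S)/T
ln(36.92/35.16) = 0.048844; /T ⇒ 0.058613
y = r + u − ln(F/S)/T = 0.0821 + 0.0064 − 0.058613 = 0.029887
y = 2.99%

2.99%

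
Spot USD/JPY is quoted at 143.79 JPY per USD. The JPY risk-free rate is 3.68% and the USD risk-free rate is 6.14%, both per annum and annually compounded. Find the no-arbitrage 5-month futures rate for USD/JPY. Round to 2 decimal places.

By covered interest parity, F = S · (1+r_JPY)^T / (1+r_USD)^T
= 143.79 × 1.015172 / 1.025139 = 143.79 × 0.990277
F = 142.39 JPY per USD

142.39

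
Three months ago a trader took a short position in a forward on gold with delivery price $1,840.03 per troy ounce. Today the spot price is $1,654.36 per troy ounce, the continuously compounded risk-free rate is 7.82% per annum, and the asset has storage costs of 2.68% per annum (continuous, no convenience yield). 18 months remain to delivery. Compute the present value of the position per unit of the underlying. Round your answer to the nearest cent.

-$85.85 per troy ounce

Current fair forward for the remaining 18 months: F = S·e^((r + u)·T), (r + u) = 0.0782 + 0.0268 = 0.1050
F = 1654.36 · e^(0.1050 × 18/12) = 1654.36 × 1.17058076 = 1936.5620
Value of long forward = (F − K)·e^(−rT) = (1936.5620 − 1840.03) · e^(−0.0782·18/12)
= 96.5320 × 0.88931836 = 85.85
Short position value = −(long value) = -$85.85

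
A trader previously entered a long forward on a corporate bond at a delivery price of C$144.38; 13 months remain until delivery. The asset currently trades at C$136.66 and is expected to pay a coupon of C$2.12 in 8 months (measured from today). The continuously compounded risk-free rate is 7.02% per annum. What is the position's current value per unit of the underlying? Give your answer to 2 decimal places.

PV(remaining coupons) I = 2.12·e^(−0.0702·8/12) = 2.0231
Current forward F = (S − I)·e^(rT) = (136.66 − 2.0231)·e^(0.0702·13/12) = 134.6369 × 1.079017 = 145.2755
Value (long) = (F − K)·e^(−rT) = (145.2755 − 144.38) × 0.926770 = 0.8299
Value = C$0.83

C$0.83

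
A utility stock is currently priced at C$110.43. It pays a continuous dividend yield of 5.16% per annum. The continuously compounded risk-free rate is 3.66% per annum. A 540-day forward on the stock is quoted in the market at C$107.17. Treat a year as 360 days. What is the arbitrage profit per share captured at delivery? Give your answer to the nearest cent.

C$0.80 per share

Fair forward: F* = S·e^(carry·T), with carry = (r − q) = 0.0366 − 0.0516 = -0.0150
F* = 110.43 · e^(-0.0150 × 540/360) = 110.43 · e^-0.022500 = 110.43 × 0.977751 = C$107.9730
Market C$107.17 < fair C$107.9730: forward underpriced → reverse cash-and-carry (short spot, go long the forward).
At maturity, profit = |F_mkt − F*| = |107.17 − 107.9730| = C$0.80 per share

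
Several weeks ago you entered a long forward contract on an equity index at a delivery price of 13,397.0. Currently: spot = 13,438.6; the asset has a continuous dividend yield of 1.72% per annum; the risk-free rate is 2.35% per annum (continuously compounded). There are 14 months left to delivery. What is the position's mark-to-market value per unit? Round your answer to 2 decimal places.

136.93

Current fair forward for the remaining 14 months: F = S·e^((r − q)·T), (r − q) = 0.0235 − 0.0172 = 0.0063
F = 13438.6 · e^(0.0063 × 14/12) = 13438.6 × 1.00737708 = 13537.7376
Value of long forward = (F − K)·e^(−rT) = (13537.7376 − 13397.0) · e^(−0.0235·14/12)
= 140.7376 × 0.97295576 = 136.93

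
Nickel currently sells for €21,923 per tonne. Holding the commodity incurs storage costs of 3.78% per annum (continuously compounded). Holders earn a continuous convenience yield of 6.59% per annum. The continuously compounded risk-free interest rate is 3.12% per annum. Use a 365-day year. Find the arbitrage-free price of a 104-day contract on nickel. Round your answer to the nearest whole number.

Net carry = r + u − y = 0.0312 + 0.0378 − 0.0659 = 0.0031
F = S·e^((r+u−y)T) = 21923 · e^(0.0031 × 104/365) = 21923 · e^0.000883
= 21923 × 1.000883 = €21,942 per tonne

€21,942 per tonne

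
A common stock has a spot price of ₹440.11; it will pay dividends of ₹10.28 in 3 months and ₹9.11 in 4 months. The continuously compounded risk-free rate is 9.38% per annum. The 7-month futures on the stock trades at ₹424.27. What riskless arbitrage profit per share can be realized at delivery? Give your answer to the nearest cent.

PV(dividends) I = 10.28·e^(−0.0938·3/12) + 9.11·e^(−0.0938·4/12) = 18.8713
Fair futures F* = (S − I)·e^(rT) = (440.11 − 18.8713)·e^0.054717 = 421.2387 × 1.056242 = 444.9300
Market ₹424.27 < fair 444.9300: forward underpriced → reverse cash-and-carry (short the stock, invest proceeds at r, pay the dividends, go long the forward).
Profit at T = |F_mkt − F*| = |424.27 − 444.9300| = ₹20.66 per share

₹20.66 per share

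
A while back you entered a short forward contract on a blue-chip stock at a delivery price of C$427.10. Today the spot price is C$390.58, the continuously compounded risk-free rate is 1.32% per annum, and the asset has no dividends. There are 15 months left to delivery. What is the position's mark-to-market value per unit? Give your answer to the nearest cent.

C$29.53

Current fair forward for the remaining 15 months: F = S·e^(r·T), r = 0.0132
F = 390.58 · e^(0.0132 × 15/12) = 390.58 × 1.016637 = 397.0781
Value of long forward = (F − K)·e^(−rT) = (397.0781 − 427.10) · e^(−0.0132·15/12)
= -30.0219 × 0.983635 = -29.53
Short position value = −(long value) = C$29.53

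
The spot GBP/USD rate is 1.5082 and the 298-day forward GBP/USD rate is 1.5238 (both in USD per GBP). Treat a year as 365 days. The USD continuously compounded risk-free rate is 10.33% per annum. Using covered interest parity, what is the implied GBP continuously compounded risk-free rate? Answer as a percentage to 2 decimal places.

9.07%

F = S·e^((r_USD − r_GBP)T) ⇒ r_GBP = r_USD − ln(F/S)/T
ln(1.5238/1.5082) = 0.010290; /(298/365) = 0.012604
r_GBP = 0.1033 − 0.012604 = 0.090696
r_GBP = 9.07%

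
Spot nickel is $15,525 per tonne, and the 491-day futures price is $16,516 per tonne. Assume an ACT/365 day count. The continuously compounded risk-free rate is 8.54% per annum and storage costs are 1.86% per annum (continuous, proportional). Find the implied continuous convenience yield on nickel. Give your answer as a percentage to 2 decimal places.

F = S·e^((r+u−y)T) ⇒ (r+u−y) = ln(F/S)/T
ln(16516/15525) = 0.061878; /T ⇒ 0.045999
y = r + u − ln(F/S)/T = 0.0854 + 0.0186 − 0.045999 = 0.058001
y = 5.80%

5.80%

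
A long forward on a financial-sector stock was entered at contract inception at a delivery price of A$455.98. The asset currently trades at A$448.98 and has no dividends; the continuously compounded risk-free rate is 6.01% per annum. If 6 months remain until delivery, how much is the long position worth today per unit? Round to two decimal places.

A$6.50

Current fair forward for the remaining 6 months: F = S·e^(r·T), r = 0.0601
F = 448.98 · e^(0.0601 × 6/12) = 448.98 × 1.030506 = 462.6766
Value of long forward = (F − K)·e^(−rT) = (462.6766 − 455.98) · e^(−0.0601·6/12)
= 6.6966 × 0.970397 = 6.50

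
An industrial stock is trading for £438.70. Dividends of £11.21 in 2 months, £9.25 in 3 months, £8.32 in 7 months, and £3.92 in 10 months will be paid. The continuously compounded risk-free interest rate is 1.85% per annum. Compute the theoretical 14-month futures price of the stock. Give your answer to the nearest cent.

PV(dividends) I = 11.21·e^(−0.0185·2/12) + 9.25·e^(−0.0185·3/12) + 8.32·e^(−0.0185·7/12) + 3.92·e^(−0.0185·10/12)
I = 11.1755 + 9.2073 + 8.2307 + 3.8600 = 32.4735
F = (S − I)·e^(rT) = (438.70 − 32.4735) · e^(0.0185·14/12)
= 406.2265 · e^0.021583 = 406.2265 × 1.021818 = £415.09

£415.09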